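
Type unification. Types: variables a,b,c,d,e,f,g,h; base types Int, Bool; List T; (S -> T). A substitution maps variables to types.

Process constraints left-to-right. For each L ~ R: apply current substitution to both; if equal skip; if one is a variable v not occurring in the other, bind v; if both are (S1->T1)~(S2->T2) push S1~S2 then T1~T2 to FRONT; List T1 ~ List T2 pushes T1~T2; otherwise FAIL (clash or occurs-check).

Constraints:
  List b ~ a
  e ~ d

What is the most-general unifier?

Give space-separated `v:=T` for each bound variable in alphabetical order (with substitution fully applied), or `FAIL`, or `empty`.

step 1: unify List b ~ a  [subst: {-} | 1 pending]
  bind a := List b
step 2: unify e ~ d  [subst: {a:=List b} | 0 pending]
  bind e := d

Answer: a:=List b e:=d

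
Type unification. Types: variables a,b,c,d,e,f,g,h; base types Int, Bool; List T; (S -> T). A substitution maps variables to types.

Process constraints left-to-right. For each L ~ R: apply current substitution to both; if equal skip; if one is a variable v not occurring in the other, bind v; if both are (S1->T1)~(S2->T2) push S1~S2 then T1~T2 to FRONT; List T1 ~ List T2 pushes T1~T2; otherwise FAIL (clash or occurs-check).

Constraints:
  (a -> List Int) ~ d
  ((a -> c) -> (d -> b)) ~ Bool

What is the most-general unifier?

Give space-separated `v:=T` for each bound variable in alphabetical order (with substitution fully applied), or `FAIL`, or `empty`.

Answer: FAIL

Derivation:
step 1: unify (a -> List Int) ~ d  [subst: {-} | 1 pending]
  bind d := (a -> List Int)
step 2: unify ((a -> c) -> ((a -> List Int) -> b)) ~ Bool  [subst: {d:=(a -> List Int)} | 0 pending]
  clash: ((a -> c) -> ((a -> List Int) -> b)) vs Bool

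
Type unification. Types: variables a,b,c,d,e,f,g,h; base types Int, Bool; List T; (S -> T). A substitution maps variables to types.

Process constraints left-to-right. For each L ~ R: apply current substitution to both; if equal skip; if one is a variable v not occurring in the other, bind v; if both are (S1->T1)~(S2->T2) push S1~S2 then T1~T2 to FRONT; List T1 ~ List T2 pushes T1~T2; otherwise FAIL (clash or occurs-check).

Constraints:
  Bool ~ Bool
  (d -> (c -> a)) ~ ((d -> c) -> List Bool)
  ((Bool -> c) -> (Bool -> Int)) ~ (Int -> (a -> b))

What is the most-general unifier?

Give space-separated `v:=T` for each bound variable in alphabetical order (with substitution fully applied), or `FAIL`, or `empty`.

step 1: unify Bool ~ Bool  [subst: {-} | 2 pending]
  -> identical, skip
step 2: unify (d -> (c -> a)) ~ ((d -> c) -> List Bool)  [subst: {-} | 1 pending]
  -> decompose arrow: push d~(d -> c), (c -> a)~List Bool
step 3: unify d ~ (d -> c)  [subst: {-} | 2 pending]
  occurs-check fail: d in (d -> c)

Answer: FAIL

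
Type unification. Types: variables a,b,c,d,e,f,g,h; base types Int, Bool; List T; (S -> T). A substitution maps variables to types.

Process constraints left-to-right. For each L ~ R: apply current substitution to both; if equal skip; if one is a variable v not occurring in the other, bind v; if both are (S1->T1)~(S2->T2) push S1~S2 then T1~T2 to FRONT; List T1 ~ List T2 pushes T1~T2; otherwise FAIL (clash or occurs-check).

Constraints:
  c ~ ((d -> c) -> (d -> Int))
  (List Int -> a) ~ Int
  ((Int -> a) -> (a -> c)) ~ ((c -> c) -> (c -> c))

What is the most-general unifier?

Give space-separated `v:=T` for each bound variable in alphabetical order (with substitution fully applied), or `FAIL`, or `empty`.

step 1: unify c ~ ((d -> c) -> (d -> Int))  [subst: {-} | 2 pending]
  occurs-check fail: c in ((d -> c) -> (d -> Int))

Answer: FAIL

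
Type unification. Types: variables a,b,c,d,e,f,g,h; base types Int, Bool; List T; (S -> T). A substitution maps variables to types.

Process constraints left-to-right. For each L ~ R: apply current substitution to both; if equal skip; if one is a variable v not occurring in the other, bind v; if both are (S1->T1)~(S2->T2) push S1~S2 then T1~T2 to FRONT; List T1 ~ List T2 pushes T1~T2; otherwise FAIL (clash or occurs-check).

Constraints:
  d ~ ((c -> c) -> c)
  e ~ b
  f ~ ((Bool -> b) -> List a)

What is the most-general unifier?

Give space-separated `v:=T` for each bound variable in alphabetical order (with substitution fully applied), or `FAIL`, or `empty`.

step 1: unify d ~ ((c -> c) -> c)  [subst: {-} | 2 pending]
  bind d := ((c -> c) -> c)
step 2: unify e ~ b  [subst: {d:=((c -> c) -> c)} | 1 pending]
  bind e := b
step 3: unify f ~ ((Bool -> b) -> List a)  [subst: {d:=((c -> c) -> c), e:=b} | 0 pending]
  bind f := ((Bool -> b) -> List a)

Answer: d:=((c -> c) -> c) e:=b f:=((Bool -> b) -> List a)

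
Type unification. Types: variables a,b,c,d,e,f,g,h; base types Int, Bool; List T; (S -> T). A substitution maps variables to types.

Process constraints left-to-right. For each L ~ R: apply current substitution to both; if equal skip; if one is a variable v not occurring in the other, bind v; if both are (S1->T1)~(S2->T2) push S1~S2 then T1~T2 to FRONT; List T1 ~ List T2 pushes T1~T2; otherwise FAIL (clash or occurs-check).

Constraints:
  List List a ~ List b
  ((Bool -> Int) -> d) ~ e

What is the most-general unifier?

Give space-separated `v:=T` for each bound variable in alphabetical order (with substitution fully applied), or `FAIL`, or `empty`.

Answer: b:=List a e:=((Bool -> Int) -> d)

Derivation:
step 1: unify List List a ~ List b  [subst: {-} | 1 pending]
  -> decompose List: push List a~b
step 2: unify List a ~ b  [subst: {-} | 1 pending]
  bind b := List a
step 3: unify ((Bool -> Int) -> d) ~ e  [subst: {b:=List a} | 0 pending]
  bind e := ((Bool -> Int) -> d)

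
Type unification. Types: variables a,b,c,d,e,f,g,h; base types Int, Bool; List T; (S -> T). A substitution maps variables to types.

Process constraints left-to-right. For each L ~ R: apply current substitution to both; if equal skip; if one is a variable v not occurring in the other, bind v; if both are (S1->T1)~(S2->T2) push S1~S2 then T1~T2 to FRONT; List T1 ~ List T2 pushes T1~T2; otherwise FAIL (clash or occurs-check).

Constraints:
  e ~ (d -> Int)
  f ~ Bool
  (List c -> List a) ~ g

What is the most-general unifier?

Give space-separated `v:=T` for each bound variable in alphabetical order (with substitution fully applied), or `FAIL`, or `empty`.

step 1: unify e ~ (d -> Int)  [subst: {-} | 2 pending]
  bind e := (d -> Int)
step 2: unify f ~ Bool  [subst: {e:=(d -> Int)} | 1 pending]
  bind f := Bool
step 3: unify (List c -> List a) ~ g  [subst: {e:=(d -> Int), f:=Bool} | 0 pending]
  bind g := (List c -> List a)

Answer: e:=(d -> Int) f:=Bool g:=(List c -> List a)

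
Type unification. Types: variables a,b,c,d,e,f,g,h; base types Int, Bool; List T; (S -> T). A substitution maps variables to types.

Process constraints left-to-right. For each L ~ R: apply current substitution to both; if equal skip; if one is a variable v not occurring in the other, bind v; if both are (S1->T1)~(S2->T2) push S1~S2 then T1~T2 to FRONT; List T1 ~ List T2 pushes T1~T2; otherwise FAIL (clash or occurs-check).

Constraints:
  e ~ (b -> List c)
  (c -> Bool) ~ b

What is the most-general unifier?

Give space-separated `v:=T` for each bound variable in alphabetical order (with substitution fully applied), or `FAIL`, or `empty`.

Answer: b:=(c -> Bool) e:=((c -> Bool) -> List c)

Derivation:
step 1: unify e ~ (b -> List c)  [subst: {-} | 1 pending]
  bind e := (b -> List c)
step 2: unify (c -> Bool) ~ b  [subst: {e:=(b -> List c)} | 0 pending]
  bind b := (c -> Bool)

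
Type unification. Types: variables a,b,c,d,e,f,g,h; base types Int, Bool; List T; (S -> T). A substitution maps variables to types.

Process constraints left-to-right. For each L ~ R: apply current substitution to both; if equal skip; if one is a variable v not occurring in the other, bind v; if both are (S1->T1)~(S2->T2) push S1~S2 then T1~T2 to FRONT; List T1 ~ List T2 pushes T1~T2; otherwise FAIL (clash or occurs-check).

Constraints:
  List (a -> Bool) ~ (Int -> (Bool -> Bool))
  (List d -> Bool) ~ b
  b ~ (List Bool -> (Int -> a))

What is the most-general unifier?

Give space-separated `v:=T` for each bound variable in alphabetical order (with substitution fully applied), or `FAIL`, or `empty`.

step 1: unify List (a -> Bool) ~ (Int -> (Bool -> Bool))  [subst: {-} | 2 pending]
  clash: List (a -> Bool) vs (Int -> (Bool -> Bool))

Answer: FAIL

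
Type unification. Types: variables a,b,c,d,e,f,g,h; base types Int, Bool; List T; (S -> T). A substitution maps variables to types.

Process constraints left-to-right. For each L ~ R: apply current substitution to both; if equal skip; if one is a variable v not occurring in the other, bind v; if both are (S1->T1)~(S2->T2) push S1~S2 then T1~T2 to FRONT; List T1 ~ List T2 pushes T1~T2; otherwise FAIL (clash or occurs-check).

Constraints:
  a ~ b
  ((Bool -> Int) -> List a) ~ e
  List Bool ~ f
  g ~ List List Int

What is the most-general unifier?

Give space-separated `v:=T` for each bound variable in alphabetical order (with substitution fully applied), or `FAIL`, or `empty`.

step 1: unify a ~ b  [subst: {-} | 3 pending]
  bind a := b
step 2: unify ((Bool -> Int) -> List b) ~ e  [subst: {a:=b} | 2 pending]
  bind e := ((Bool -> Int) -> List b)
step 3: unify List Bool ~ f  [subst: {a:=b, e:=((Bool -> Int) -> List b)} | 1 pending]
  bind f := List Bool
step 4: unify g ~ List List Int  [subst: {a:=b, e:=((Bool -> Int) -> List b), f:=List Bool} | 0 pending]
  bind g := List List Int

Answer: a:=b e:=((Bool -> Int) -> List b) f:=List Bool g:=List List Int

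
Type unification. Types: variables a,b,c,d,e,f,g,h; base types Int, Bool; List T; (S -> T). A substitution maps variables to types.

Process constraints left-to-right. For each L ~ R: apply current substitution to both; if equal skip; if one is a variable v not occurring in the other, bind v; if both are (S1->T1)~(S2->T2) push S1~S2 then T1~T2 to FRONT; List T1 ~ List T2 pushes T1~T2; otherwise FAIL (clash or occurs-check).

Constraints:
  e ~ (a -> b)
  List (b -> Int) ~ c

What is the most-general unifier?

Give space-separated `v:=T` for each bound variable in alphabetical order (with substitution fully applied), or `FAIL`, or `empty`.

step 1: unify e ~ (a -> b)  [subst: {-} | 1 pending]
  bind e := (a -> b)
step 2: unify List (b -> Int) ~ c  [subst: {e:=(a -> b)} | 0 pending]
  bind c := List (b -> Int)

Answer: c:=List (b -> Int) e:=(a -> b)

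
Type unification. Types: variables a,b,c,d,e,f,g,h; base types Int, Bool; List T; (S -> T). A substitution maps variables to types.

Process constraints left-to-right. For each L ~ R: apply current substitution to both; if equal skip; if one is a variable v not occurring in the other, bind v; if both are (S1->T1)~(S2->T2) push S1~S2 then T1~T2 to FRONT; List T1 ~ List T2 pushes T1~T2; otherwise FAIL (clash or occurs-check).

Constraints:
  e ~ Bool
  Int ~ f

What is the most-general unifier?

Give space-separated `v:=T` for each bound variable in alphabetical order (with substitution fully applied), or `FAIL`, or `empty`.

Answer: e:=Bool f:=Int

Derivation:
step 1: unify e ~ Bool  [subst: {-} | 1 pending]
  bind e := Bool
step 2: unify Int ~ f  [subst: {e:=Bool} | 0 pending]
  bind f := Int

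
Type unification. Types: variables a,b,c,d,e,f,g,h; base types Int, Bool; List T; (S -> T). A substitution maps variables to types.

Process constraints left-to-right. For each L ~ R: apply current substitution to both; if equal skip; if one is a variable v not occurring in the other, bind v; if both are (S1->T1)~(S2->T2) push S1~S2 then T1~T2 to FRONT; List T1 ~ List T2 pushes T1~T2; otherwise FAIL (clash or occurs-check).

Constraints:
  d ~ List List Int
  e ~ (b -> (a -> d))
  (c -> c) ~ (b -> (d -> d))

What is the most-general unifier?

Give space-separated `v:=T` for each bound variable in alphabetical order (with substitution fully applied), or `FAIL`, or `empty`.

Answer: b:=(List List Int -> List List Int) c:=(List List Int -> List List Int) d:=List List Int e:=((List List Int -> List List Int) -> (a -> List List Int))

Derivation:
step 1: unify d ~ List List Int  [subst: {-} | 2 pending]
  bind d := List List Int
step 2: unify e ~ (b -> (a -> List List Int))  [subst: {d:=List List Int} | 1 pending]
  bind e := (b -> (a -> List List Int))
step 3: unify (c -> c) ~ (b -> (List List Int -> List List Int))  [subst: {d:=List List Int, e:=(b -> (a -> List List Int))} | 0 pending]
  -> decompose arrow: push c~b, c~(List List Int -> List List Int)
step 4: unify c ~ b  [subst: {d:=List List Int, e:=(b -> (a -> List List Int))} | 1 pending]
  bind c := b
step 5: unify b ~ (List List Int -> List List Int)  [subst: {d:=List List Int, e:=(b -> (a -> List List Int)), c:=b} | 0 pending]
  bind b := (List List Int -> List List Int)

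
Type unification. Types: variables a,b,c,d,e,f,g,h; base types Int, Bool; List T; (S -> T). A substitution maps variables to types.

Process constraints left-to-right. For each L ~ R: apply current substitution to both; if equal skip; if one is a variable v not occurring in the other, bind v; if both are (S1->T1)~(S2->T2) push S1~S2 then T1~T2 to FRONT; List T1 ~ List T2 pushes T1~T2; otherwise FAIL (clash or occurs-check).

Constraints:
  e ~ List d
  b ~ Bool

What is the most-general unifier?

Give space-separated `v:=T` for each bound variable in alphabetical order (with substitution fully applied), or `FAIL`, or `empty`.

Answer: b:=Bool e:=List d

Derivation:
step 1: unify e ~ List d  [subst: {-} | 1 pending]
  bind e := List d
step 2: unify b ~ Bool  [subst: {e:=List d} | 0 pending]
  bind b := Bool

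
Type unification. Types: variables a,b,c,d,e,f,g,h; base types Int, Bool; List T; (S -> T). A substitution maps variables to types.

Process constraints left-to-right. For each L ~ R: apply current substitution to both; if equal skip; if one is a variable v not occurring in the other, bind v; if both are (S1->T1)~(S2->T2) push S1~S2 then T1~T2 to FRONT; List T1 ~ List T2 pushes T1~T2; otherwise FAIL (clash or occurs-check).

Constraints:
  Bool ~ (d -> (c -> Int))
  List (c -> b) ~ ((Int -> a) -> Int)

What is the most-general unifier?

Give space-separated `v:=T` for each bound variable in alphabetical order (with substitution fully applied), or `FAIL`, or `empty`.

Answer: FAIL

Derivation:
step 1: unify Bool ~ (d -> (c -> Int))  [subst: {-} | 1 pending]
  clash: Bool vs (d -> (c -> Int))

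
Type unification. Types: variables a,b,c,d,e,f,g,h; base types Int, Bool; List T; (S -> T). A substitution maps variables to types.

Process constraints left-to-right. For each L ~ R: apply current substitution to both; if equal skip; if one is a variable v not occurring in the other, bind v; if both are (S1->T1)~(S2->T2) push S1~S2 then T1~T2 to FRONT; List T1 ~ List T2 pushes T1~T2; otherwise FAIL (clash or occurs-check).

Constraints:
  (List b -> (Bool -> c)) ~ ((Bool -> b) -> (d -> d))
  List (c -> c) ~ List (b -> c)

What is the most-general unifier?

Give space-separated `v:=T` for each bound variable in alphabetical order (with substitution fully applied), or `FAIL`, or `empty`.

step 1: unify (List b -> (Bool -> c)) ~ ((Bool -> b) -> (d -> d))  [subst: {-} | 1 pending]
  -> decompose arrow: push List b~(Bool -> b), (Bool -> c)~(d -> d)
step 2: unify List b ~ (Bool -> b)  [subst: {-} | 2 pending]
  clash: List b vs (Bool -> b)

Answer: FAIL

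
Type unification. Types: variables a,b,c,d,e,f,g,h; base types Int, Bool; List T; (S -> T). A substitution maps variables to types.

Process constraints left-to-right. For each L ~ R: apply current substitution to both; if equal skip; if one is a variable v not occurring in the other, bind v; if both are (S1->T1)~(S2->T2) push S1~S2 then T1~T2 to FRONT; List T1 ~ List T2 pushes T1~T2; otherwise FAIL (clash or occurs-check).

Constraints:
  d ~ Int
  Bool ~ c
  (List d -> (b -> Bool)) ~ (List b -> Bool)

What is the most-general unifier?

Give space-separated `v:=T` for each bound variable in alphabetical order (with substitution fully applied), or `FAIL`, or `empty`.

Answer: FAIL

Derivation:
step 1: unify d ~ Int  [subst: {-} | 2 pending]
  bind d := Int
step 2: unify Bool ~ c  [subst: {d:=Int} | 1 pending]
  bind c := Bool
step 3: unify (List Int -> (b -> Bool)) ~ (List b -> Bool)  [subst: {d:=Int, c:=Bool} | 0 pending]
  -> decompose arrow: push List Int~List b, (b -> Bool)~Bool
step 4: unify List Int ~ List b  [subst: {d:=Int, c:=Bool} | 1 pending]
  -> decompose List: push Int~b
step 5: unify Int ~ b  [subst: {d:=Int, c:=Bool} | 1 pending]
  bind b := Int
step 6: unify (Int -> Bool) ~ Bool  [subst: {d:=Int, c:=Bool, b:=Int} | 0 pending]
  clash: (Int -> Bool) vs Bool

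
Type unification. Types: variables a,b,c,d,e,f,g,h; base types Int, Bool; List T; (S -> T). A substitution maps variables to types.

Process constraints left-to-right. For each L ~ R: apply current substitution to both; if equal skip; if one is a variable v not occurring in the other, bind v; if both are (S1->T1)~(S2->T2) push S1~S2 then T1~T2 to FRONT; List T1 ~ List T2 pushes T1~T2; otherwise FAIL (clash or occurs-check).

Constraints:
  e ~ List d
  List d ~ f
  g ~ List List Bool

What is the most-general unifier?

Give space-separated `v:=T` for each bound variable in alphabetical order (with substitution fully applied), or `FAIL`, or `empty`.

Answer: e:=List d f:=List d g:=List List Bool

Derivation:
step 1: unify e ~ List d  [subst: {-} | 2 pending]
  bind e := List d
step 2: unify List d ~ f  [subst: {e:=List d} | 1 pending]
  bind f := List d
step 3: unify g ~ List List Bool  [subst: {e:=List d, f:=List d} | 0 pending]
  bind g := List List Bool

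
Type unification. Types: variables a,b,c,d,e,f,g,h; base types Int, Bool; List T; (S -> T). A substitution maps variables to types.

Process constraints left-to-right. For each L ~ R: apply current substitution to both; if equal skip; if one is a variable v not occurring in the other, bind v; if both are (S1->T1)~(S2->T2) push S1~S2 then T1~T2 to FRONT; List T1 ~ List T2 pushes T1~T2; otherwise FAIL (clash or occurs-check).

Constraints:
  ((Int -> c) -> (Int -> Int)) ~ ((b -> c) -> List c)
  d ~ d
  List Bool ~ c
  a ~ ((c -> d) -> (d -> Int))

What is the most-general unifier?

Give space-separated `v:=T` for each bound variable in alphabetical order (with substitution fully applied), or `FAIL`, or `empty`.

step 1: unify ((Int -> c) -> (Int -> Int)) ~ ((b -> c) -> List c)  [subst: {-} | 3 pending]
  -> decompose arrow: push (Int -> c)~(b -> c), (Int -> Int)~List c
step 2: unify (Int -> c) ~ (b -> c)  [subst: {-} | 4 pending]
  -> decompose arrow: push Int~b, c~c
step 3: unify Int ~ b  [subst: {-} | 5 pending]
  bind b := Int
step 4: unify c ~ c  [subst: {b:=Int} | 4 pending]
  -> identical, skip
step 5: unify (Int -> Int) ~ List c  [subst: {b:=Int} | 3 pending]
  clash: (Int -> Int) vs List c

Answer: FAIL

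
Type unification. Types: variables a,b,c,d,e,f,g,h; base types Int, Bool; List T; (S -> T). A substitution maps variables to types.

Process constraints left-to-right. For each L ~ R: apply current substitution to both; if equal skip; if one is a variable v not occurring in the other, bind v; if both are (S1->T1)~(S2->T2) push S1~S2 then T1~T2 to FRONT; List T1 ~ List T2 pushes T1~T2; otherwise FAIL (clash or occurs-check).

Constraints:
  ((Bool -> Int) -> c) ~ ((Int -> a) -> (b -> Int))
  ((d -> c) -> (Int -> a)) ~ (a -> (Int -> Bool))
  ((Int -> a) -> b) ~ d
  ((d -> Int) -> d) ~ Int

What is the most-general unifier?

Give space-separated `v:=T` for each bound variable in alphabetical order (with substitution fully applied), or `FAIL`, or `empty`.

Answer: FAIL

Derivation:
step 1: unify ((Bool -> Int) -> c) ~ ((Int -> a) -> (b -> Int))  [subst: {-} | 3 pending]
  -> decompose arrow: push (Bool -> Int)~(Int -> a), c~(b -> Int)
step 2: unify (Bool -> Int) ~ (Int -> a)  [subst: {-} | 4 pending]
  -> decompose arrow: push Bool~Int, Int~a
step 3: unify Bool ~ Int  [subst: {-} | 5 pending]
  clash: Bool vs Int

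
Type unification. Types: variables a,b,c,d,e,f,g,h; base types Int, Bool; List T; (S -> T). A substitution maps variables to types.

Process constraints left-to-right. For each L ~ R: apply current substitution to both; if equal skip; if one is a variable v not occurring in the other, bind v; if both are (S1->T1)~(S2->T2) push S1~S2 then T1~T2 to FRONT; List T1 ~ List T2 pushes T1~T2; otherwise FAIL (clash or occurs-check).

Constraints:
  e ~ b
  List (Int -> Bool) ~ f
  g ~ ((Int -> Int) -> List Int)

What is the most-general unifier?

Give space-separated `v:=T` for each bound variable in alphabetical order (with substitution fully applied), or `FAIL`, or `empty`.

Answer: e:=b f:=List (Int -> Bool) g:=((Int -> Int) -> List Int)

Derivation:
step 1: unify e ~ b  [subst: {-} | 2 pending]
  bind e := b
step 2: unify List (Int -> Bool) ~ f  [subst: {e:=b} | 1 pending]
  bind f := List (Int -> Bool)
step 3: unify g ~ ((Int -> Int) -> List Int)  [subst: {e:=b, f:=List (Int -> Bool)} | 0 pending]
  bind g := ((Int -> Int) -> List Int)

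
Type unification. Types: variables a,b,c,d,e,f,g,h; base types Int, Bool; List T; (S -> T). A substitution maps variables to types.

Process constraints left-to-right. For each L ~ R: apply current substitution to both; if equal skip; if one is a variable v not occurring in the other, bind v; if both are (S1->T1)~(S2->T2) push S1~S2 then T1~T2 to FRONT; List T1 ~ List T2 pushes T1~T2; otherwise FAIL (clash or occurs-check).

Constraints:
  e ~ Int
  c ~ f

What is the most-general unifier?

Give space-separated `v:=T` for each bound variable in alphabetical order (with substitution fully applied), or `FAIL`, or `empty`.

Answer: c:=f e:=Int

Derivation:
step 1: unify e ~ Int  [subst: {-} | 1 pending]
  bind e := Int
step 2: unify c ~ f  [subst: {e:=Int} | 0 pending]
  bind c := f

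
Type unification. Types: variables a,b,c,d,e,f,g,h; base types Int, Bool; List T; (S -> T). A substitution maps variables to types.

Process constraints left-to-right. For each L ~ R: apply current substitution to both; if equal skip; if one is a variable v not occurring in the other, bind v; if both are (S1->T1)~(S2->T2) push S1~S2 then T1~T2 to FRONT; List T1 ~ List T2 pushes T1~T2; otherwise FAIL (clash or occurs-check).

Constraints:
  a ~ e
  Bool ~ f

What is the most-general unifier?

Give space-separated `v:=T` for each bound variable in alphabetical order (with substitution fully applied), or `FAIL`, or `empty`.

step 1: unify a ~ e  [subst: {-} | 1 pending]
  bind a := e
step 2: unify Bool ~ f  [subst: {a:=e} | 0 pending]
  bind f := Bool

Answer: a:=e f:=Bool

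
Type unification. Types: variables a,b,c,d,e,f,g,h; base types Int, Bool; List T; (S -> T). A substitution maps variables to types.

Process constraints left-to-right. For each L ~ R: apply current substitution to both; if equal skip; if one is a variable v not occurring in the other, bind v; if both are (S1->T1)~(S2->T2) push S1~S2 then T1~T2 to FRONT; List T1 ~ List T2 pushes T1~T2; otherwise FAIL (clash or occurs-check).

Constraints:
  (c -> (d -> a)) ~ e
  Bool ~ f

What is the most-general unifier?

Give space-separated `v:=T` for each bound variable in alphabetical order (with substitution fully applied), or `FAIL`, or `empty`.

Answer: e:=(c -> (d -> a)) f:=Bool

Derivation:
step 1: unify (c -> (d -> a)) ~ e  [subst: {-} | 1 pending]
  bind e := (c -> (d -> a))
step 2: unify Bool ~ f  [subst: {e:=(c -> (d -> a))} | 0 pending]
  bind f := Bool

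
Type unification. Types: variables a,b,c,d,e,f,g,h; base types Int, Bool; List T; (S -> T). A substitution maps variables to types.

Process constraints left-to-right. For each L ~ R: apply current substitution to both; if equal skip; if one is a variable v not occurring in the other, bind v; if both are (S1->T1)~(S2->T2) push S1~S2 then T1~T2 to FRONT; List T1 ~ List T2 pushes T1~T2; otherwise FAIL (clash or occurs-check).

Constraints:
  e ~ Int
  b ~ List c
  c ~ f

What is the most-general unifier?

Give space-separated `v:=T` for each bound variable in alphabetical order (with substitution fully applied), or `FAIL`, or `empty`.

step 1: unify e ~ Int  [subst: {-} | 2 pending]
  bind e := Int
step 2: unify b ~ List c  [subst: {e:=Int} | 1 pending]
  bind b := List c
step 3: unify c ~ f  [subst: {e:=Int, b:=List c} | 0 pending]
  bind c := f

Answer: b:=List f c:=f e:=Int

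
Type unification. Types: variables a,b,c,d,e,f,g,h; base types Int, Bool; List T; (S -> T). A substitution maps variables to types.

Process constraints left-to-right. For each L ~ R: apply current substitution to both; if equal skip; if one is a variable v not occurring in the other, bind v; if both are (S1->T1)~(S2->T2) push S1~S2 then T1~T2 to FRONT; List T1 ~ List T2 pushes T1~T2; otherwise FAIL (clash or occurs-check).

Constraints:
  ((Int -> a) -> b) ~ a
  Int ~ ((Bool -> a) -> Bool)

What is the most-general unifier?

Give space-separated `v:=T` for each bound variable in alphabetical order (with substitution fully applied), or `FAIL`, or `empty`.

Answer: FAIL

Derivation:
step 1: unify ((Int -> a) -> b) ~ a  [subst: {-} | 1 pending]
  occurs-check fail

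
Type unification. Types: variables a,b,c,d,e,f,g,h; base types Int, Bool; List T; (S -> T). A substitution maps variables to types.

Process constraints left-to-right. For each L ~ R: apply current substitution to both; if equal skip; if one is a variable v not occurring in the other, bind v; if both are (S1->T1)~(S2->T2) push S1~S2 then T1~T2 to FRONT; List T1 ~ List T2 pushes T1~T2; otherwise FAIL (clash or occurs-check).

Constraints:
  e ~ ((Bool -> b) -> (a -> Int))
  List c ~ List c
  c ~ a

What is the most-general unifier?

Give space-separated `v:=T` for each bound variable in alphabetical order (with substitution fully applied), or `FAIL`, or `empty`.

step 1: unify e ~ ((Bool -> b) -> (a -> Int))  [subst: {-} | 2 pending]
  bind e := ((Bool -> b) -> (a -> Int))
step 2: unify List c ~ List c  [subst: {e:=((Bool -> b) -> (a -> Int))} | 1 pending]
  -> identical, skip
step 3: unify c ~ a  [subst: {e:=((Bool -> b) -> (a -> Int))} | 0 pending]
  bind c := a

Answer: c:=a e:=((Bool -> b) -> (a -> Int))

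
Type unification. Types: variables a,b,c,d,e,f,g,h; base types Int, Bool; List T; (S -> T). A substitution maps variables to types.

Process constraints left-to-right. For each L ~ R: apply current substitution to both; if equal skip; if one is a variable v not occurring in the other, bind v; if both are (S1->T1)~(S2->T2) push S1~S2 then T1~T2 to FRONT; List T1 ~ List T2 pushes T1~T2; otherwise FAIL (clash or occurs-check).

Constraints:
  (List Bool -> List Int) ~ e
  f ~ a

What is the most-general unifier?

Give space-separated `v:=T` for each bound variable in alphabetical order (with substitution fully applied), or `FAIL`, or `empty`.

step 1: unify (List Bool -> List Int) ~ e  [subst: {-} | 1 pending]
  bind e := (List Bool -> List Int)
step 2: unify f ~ a  [subst: {e:=(List Bool -> List Int)} | 0 pending]
  bind f := a

Answer: e:=(List Bool -> List Int) f:=a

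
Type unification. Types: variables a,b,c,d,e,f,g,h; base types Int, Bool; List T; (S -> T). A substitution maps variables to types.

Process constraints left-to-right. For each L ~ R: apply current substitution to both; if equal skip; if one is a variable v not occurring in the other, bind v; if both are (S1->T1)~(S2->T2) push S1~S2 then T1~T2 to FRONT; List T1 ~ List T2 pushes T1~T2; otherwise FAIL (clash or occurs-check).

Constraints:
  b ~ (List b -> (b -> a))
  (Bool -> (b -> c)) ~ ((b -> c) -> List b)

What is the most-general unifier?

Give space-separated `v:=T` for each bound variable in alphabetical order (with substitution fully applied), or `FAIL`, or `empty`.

Answer: FAIL

Derivation:
step 1: unify b ~ (List b -> (b -> a))  [subst: {-} | 1 pending]
  occurs-check fail: b in (List b -> (b -> a))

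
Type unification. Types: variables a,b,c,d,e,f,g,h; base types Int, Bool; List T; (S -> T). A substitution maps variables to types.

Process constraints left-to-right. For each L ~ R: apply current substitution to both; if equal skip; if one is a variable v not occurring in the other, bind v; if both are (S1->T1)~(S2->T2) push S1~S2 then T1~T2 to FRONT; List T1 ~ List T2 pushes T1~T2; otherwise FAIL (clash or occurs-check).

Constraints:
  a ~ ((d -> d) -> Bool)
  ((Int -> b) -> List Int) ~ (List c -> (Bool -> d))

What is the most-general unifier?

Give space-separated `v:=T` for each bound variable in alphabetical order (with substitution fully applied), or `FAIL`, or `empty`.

step 1: unify a ~ ((d -> d) -> Bool)  [subst: {-} | 1 pending]
  bind a := ((d -> d) -> Bool)
step 2: unify ((Int -> b) -> List Int) ~ (List c -> (Bool -> d))  [subst: {a:=((d -> d) -> Bool)} | 0 pending]
  -> decompose arrow: push (Int -> b)~List c, List Int~(Bool -> d)
step 3: unify (Int -> b) ~ List c  [subst: {a:=((d -> d) -> Bool)} | 1 pending]
  clash: (Int -> b) vs List c

Answer: FAIL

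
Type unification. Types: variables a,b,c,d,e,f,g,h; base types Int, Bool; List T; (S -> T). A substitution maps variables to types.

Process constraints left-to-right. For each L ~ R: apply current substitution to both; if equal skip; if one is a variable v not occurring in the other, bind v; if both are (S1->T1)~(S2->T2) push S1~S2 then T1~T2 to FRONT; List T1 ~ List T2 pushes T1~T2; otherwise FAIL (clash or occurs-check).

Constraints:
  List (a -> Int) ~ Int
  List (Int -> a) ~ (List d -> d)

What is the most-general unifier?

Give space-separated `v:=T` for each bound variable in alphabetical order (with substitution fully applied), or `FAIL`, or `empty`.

Answer: FAIL

Derivation:
step 1: unify List (a -> Int) ~ Int  [subst: {-} | 1 pending]
  clash: List (a -> Int) vs Int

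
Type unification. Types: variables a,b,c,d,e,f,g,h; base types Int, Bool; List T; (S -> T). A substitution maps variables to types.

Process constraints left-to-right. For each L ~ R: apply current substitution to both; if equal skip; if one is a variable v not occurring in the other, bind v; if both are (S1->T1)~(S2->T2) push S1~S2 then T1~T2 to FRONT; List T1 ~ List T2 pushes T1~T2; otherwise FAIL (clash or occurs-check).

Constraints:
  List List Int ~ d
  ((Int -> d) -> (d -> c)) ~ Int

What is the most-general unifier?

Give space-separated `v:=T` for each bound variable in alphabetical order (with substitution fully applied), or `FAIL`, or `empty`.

step 1: unify List List Int ~ d  [subst: {-} | 1 pending]
  bind d := List List Int
step 2: unify ((Int -> List List Int) -> (List List Int -> c)) ~ Int  [subst: {d:=List List Int} | 0 pending]
  clash: ((Int -> List List Int) -> (List List Int -> c)) vs Int

Answer: FAIL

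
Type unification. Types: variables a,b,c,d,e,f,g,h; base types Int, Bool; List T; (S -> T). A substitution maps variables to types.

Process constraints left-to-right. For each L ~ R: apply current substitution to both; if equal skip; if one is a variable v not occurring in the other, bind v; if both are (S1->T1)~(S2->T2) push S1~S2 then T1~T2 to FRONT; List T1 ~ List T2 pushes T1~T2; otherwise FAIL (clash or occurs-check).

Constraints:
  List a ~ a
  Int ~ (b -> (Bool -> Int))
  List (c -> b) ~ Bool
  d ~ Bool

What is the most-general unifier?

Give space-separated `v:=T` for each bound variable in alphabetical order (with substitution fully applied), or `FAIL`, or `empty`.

Answer: FAIL

Derivation:
step 1: unify List a ~ a  [subst: {-} | 3 pending]
  occurs-check fail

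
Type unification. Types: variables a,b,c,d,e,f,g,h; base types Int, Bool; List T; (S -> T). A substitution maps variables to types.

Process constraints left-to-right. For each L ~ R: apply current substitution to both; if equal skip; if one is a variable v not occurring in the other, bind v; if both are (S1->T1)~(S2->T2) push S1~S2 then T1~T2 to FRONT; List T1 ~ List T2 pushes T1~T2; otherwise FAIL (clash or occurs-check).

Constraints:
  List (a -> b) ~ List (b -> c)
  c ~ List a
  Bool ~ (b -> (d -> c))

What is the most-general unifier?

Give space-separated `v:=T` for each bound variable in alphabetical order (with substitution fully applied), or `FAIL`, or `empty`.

Answer: FAIL

Derivation:
step 1: unify List (a -> b) ~ List (b -> c)  [subst: {-} | 2 pending]
  -> decompose List: push (a -> b)~(b -> c)
step 2: unify (a -> b) ~ (b -> c)  [subst: {-} | 2 pending]
  -> decompose arrow: push a~b, b~c
step 3: unify a ~ b  [subst: {-} | 3 pending]
  bind a := b
step 4: unify b ~ c  [subst: {a:=b} | 2 pending]
  bind b := c
step 5: unify c ~ List c  [subst: {a:=b, b:=c} | 1 pending]
  occurs-check fail: c in List c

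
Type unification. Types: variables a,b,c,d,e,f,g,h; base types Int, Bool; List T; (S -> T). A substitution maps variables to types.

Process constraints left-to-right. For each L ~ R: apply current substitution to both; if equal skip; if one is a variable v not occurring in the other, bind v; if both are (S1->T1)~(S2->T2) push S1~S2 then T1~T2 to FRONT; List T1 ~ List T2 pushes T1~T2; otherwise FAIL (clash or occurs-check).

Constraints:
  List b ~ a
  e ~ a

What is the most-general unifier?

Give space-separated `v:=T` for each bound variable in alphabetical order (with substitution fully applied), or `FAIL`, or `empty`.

Answer: a:=List b e:=List b

Derivation:
step 1: unify List b ~ a  [subst: {-} | 1 pending]
  bind a := List b
step 2: unify e ~ List b  [subst: {a:=List b} | 0 pending]
  bind e := List b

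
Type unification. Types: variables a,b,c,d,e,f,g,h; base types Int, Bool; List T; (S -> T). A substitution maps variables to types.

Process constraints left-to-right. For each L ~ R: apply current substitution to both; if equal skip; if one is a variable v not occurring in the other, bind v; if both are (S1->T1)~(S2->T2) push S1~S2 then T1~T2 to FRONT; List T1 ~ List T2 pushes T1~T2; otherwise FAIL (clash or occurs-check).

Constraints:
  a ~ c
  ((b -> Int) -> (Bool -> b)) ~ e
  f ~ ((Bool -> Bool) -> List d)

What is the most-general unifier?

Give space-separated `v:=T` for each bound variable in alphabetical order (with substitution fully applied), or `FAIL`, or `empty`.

Answer: a:=c e:=((b -> Int) -> (Bool -> b)) f:=((Bool -> Bool) -> List d)

Derivation:
step 1: unify a ~ c  [subst: {-} | 2 pending]
  bind a := c
step 2: unify ((b -> Int) -> (Bool -> b)) ~ e  [subst: {a:=c} | 1 pending]
  bind e := ((b -> Int) -> (Bool -> b))
step 3: unify f ~ ((Bool -> Bool) -> List d)  [subst: {a:=c, e:=((b -> Int) -> (Bool -> b))} | 0 pending]
  bind f := ((Bool -> Bool) -> List d)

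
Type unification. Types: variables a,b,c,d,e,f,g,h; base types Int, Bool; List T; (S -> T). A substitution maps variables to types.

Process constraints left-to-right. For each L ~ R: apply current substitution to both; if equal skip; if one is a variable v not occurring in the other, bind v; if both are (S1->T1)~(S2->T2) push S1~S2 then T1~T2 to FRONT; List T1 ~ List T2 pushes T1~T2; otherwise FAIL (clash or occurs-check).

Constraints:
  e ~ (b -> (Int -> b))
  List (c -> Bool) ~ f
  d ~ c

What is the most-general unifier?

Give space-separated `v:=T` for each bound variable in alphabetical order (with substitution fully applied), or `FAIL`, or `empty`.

step 1: unify e ~ (b -> (Int -> b))  [subst: {-} | 2 pending]
  bind e := (b -> (Int -> b))
step 2: unify List (c -> Bool) ~ f  [subst: {e:=(b -> (Int -> b))} | 1 pending]
  bind f := List (c -> Bool)
step 3: unify d ~ c  [subst: {e:=(b -> (Int -> b)), f:=List (c -> Bool)} | 0 pending]
  bind d := c

Answer: d:=c e:=(b -> (Int -> b)) f:=List (c -> Bool)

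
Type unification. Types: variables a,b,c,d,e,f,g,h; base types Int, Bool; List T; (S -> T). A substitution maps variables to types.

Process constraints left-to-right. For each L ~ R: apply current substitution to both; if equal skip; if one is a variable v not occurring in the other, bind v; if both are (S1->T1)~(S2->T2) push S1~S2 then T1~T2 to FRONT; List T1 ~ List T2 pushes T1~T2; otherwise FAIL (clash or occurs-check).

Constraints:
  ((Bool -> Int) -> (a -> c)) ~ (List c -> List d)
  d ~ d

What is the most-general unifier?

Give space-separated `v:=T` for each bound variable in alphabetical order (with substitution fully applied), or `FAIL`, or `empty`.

Answer: FAIL

Derivation:
step 1: unify ((Bool -> Int) -> (a -> c)) ~ (List c -> List d)  [subst: {-} | 1 pending]
  -> decompose arrow: push (Bool -> Int)~List c, (a -> c)~List d
step 2: unify (Bool -> Int) ~ List c  [subst: {-} | 2 pending]
  clash: (Bool -> Int) vs List c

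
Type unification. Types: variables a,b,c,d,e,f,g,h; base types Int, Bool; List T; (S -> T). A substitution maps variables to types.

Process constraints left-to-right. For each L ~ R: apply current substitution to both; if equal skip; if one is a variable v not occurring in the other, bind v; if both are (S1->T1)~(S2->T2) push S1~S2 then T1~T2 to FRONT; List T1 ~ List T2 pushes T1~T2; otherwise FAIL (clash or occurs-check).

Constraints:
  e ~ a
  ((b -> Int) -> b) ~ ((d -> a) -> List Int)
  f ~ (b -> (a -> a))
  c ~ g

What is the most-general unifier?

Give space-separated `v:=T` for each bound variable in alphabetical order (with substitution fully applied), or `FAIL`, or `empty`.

step 1: unify e ~ a  [subst: {-} | 3 pending]
  bind e := a
step 2: unify ((b -> Int) -> b) ~ ((d -> a) -> List Int)  [subst: {e:=a} | 2 pending]
  -> decompose arrow: push (b -> Int)~(d -> a), b~List Int
step 3: unify (b -> Int) ~ (d -> a)  [subst: {e:=a} | 3 pending]
  -> decompose arrow: push b~d, Int~a
step 4: unify b ~ d  [subst: {e:=a} | 4 pending]
  bind b := d
step 5: unify Int ~ a  [subst: {e:=a, b:=d} | 3 pending]
  bind a := Int
step 6: unify d ~ List Int  [subst: {e:=a, b:=d, a:=Int} | 2 pending]
  bind d := List Int
step 7: unify f ~ (List Int -> (Int -> Int))  [subst: {e:=a, b:=d, a:=Int, d:=List Int} | 1 pending]
  bind f := (List Int -> (Int -> Int))
step 8: unify c ~ g  [subst: {e:=a, b:=d, a:=Int, d:=List Int, f:=(List Int -> (Int -> Int))} | 0 pending]
  bind c := g

Answer: a:=Int b:=List Int c:=g d:=List Int e:=Int f:=(List Int -> (Int -> Int))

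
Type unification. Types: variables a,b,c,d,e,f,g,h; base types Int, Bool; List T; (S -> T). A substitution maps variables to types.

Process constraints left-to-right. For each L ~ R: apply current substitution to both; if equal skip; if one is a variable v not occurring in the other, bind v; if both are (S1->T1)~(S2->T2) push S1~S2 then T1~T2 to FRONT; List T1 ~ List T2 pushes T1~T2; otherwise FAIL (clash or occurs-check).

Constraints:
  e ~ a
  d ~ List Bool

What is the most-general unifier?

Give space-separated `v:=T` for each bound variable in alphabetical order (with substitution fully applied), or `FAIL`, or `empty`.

Answer: d:=List Bool e:=a

Derivation:
step 1: unify e ~ a  [subst: {-} | 1 pending]
  bind e := a
step 2: unify d ~ List Bool  [subst: {e:=a} | 0 pending]
  bind d := List Bool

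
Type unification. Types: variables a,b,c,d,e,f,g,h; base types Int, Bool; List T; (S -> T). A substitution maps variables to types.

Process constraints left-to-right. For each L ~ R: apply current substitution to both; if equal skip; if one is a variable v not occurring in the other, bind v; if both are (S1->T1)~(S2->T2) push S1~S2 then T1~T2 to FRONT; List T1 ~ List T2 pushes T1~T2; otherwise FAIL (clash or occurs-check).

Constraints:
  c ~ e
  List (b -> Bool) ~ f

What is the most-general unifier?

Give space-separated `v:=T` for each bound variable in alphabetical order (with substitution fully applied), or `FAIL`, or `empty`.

Answer: c:=e f:=List (b -> Bool)

Derivation:
step 1: unify c ~ e  [subst: {-} | 1 pending]
  bind c := e
step 2: unify List (b -> Bool) ~ f  [subst: {c:=e} | 0 pending]
  bind f := List (b -> Bool)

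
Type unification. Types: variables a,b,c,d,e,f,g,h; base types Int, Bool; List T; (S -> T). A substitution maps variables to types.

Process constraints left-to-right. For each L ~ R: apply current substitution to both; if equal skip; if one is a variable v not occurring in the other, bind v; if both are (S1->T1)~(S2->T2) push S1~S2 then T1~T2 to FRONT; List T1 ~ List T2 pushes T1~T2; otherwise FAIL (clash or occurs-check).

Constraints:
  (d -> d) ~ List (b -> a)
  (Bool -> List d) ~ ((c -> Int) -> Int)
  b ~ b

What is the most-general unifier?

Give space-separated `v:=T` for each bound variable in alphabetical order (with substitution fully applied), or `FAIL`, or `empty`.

step 1: unify (d -> d) ~ List (b -> a)  [subst: {-} | 2 pending]
  clash: (d -> d) vs List (b -> a)

Answer: FAIL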